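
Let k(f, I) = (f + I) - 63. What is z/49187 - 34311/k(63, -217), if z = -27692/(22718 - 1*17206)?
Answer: 2325587304055/14708191862 ≈ 158.11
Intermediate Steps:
z = -6923/1378 (z = -27692/(22718 - 17206) = -27692/5512 = -27692*1/5512 = -6923/1378 ≈ -5.0239)
k(f, I) = -63 + I + f (k(f, I) = (I + f) - 63 = -63 + I + f)
z/49187 - 34311/k(63, -217) = -6923/1378/49187 - 34311/(-63 - 217 + 63) = -6923/1378*1/49187 - 34311/(-217) = -6923/67779686 - 34311*(-1/217) = -6923/67779686 + 34311/217 = 2325587304055/14708191862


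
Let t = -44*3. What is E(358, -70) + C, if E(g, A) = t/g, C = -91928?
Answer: -16455178/179 ≈ -91928.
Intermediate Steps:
t = -132
E(g, A) = -132/g
E(358, -70) + C = -132/358 - 91928 = -132*1/358 - 91928 = -66/179 - 91928 = -16455178/179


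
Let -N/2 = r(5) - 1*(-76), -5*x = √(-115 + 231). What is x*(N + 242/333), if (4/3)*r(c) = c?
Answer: 105743*√29/1665 ≈ 342.01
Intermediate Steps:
r(c) = 3*c/4
x = -2*√29/5 (x = -√(-115 + 231)/5 = -2*√29/5 ≈ -2.1541)
N = -319/2 (N = -2*((¾)*5 - 1*(-76)) = -2*(15/4 + 76) = -2*319/4 = -319/2 ≈ -159.50)
x*(N + 242/333) = (-2*√29/5)*(-319/2 + 242/333) = -2*√29/5*(-105743/666) = 105743*√29/1665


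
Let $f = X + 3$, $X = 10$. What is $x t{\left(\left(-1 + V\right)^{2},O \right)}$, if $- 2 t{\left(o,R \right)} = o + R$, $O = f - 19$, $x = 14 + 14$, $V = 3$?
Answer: $28$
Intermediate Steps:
$f = 13$ ($f = 10 + 3 = 13$)
$x = 28$
$O = -6$ ($O = 13 - 19 = -6$)
$t{\left(o,R \right)} = - \frac{R}{2} - \frac{o}{2}$ ($t{\left(o,R \right)} = - \frac{o + R}{2} = - \frac{R + o}{2} = - \frac{R}{2} - \frac{o}{2}$)
$x t{\left(\left(-1 + V\right)^{2},O \right)} = 28 \left(\left(- \frac{1}{2}\right) \left(-6\right) - \frac{\left(-1 + 3\right)^{2}}{2}\right) = 28 \left(3 - \frac{2^{2}}{2}\right) = 28 \left(3 - 2\right) = 28 \cdot 1 = 28$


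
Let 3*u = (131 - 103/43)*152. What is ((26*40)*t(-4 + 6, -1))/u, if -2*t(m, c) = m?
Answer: -1677/10507 ≈ -0.15961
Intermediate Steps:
t(m, c) = -m/2
u = 840560/129 (u = ((131 - 103/43)*152)/3 = ((5530/43)*152)/3 = (1/3)*(840560/43) = 840560/129 ≈ 6516.0)
((26*40)*t(-4 + 6, -1))/u = ((26*40)*(-(-4 + 6)/2))/(840560/129) = (1040*(-1/2*2))*(129/840560) = (1040*(-1))*(129/840560) = -1040*129/840560 = -1677/10507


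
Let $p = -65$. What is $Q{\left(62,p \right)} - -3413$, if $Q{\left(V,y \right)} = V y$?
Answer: $-617$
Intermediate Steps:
$Q{\left(62,p \right)} - -3413 = 62 \left(-65\right) - -3413 = -4030 + 3413 = -617$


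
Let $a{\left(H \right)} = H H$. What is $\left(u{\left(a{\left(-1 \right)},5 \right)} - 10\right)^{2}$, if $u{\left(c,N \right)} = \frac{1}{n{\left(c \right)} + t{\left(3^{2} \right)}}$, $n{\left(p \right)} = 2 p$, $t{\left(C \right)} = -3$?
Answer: $121$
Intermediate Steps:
$a{\left(H \right)} = H^{2}$
$u{\left(c,N \right)} = \frac{1}{-3 + 2 c}$ ($u{\left(c,N \right)} = \frac{1}{2 c - 3} = \frac{1}{-3 + 2 c}$)
$\left(u{\left(a{\left(-1 \right)},5 \right)} - 10\right)^{2} = \left(\frac{1}{-3 + 2 \left(-1\right)^{2}} - 10\right)^{2} = \left(\frac{1}{-3 + 2 \cdot 1} - 10\right)^{2} = \left(\frac{1}{-3 + 2} - 10\right)^{2} = \left(\frac{1}{-1} - 10\right)^{2} = \left(-1 - 10\right)^{2} = \left(-11\right)^{2} = 121$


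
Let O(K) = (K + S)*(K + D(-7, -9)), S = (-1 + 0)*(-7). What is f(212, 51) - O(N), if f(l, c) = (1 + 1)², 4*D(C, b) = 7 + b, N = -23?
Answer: -372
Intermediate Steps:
D(C, b) = 7/4 + b/4 (D(C, b) = (7 + b)/4 = 7/4 + b/4)
f(l, c) = 4 (f(l, c) = 2² = 4)
S = 7 (S = -1*(-7) = 7)
O(K) = (7 + K)*(-½ + K) (O(K) = (K + 7)*(K + (7/4 + (¼)*(-9))) = (7 + K)*(K + (7/4 - 9/4)) = (7 + K)*(K - ½) = (7 + K)*(-½ + K))
f(212, 51) - O(N) = 4 - (-7/2 + (-23)² + (13/2)*(-23)) = 4 - (-7/2 + 529 - 299/2) = 4 - 1*376 = 4 - 376 = -372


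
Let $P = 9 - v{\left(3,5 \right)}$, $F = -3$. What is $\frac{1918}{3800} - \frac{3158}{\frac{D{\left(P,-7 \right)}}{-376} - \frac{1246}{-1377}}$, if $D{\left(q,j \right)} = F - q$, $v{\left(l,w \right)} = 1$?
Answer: $- \frac{3106151736763}{918921700} \approx -3380.2$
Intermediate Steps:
$P = 8$ ($P = 9 - 1 = 8$)
$D{\left(q,j \right)} = -3 - q$
$\frac{1918}{3800} - \frac{3158}{\frac{D{\left(P,-7 \right)}}{-376} - \frac{1246}{-1377}} = \frac{1918}{3800} - \frac{3158}{\frac{-3 - 8}{-376} - \frac{1246}{-1377}} = 1918 \cdot \frac{1}{3800} - \frac{3158}{\left(-3 - 8\right) \left(- \frac{1}{376}\right) - - \frac{1246}{1377}} = \frac{959}{1900} - \frac{3158}{\left(-11\right) \left(- \frac{1}{376}\right) + \frac{1246}{1377}} = \frac{959}{1900} - \frac{3158}{\frac{11}{376} + \frac{1246}{1377}} = \frac{959}{1900} - \frac{3158}{\frac{483643}{517752}} = \frac{959}{1900} - \frac{1635060816}{483643} = - \frac{3106151736763}{918921700}$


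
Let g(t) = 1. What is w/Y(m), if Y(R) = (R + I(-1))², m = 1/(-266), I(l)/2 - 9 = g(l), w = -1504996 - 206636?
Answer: -40369411264/9430587 ≈ -4280.7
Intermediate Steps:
w = -1711632
I(l) = 20 (I(l) = 18 + 2*1 = 18 + 2 = 20)
m = -1/266 ≈ -0.0037594
Y(R) = (20 + R)² (Y(R) = (R + 20)² = (20 + R)²)
w/Y(m) = -1711632/(20 - 1/266)² = -1711632/((5319/266)²) = -1711632/28291761/70756 = -1711632*70756/28291761 = -40369411264/9430587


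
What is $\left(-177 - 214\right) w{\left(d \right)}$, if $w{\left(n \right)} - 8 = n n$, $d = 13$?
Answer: $-69207$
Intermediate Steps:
$w{\left(n \right)} = 8 + n^{2}$ ($w{\left(n \right)} = 8 + n n = 8 + n^{2}$)
$\left(-177 - 214\right) w{\left(d \right)} = \left(-177 - 214\right) \left(8 + 13^{2}\right) = - 391 \left(8 + 169\right) = \left(-391\right) 177 = -69207$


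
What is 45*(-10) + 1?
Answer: -449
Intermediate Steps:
45*(-10) + 1 = -450 + 1 = -449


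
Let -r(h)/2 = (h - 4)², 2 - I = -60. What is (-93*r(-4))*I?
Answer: 738048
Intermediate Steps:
I = 62 (I = 2 - 1*(-60) = 2 + 60 = 62)
r(h) = -2*(-4 + h)² (r(h) = -2*(h - 4)² = -2*(-4 + h)²)
(-93*r(-4))*I = -(-186)*(-4 - 4)²*62 = -(-186)*(-8)²*62 = -(-186)*64*62 = -93*(-128)*62 = 11904*62 = 738048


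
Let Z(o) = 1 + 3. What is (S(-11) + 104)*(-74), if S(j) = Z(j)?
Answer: -7992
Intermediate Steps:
Z(o) = 4
S(j) = 4
(S(-11) + 104)*(-74) = (4 + 104)*(-74) = 108*(-74) = -7992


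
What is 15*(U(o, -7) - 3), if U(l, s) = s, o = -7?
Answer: -150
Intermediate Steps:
15*(U(o, -7) - 3) = 15*(-7 - 3) = 15*(-10) = -150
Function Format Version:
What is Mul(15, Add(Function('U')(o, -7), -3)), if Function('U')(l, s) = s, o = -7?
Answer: -150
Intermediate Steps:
Mul(15, Add(Function('U')(o, -7), -3)) = Mul(15, Add(-7, -3)) = Mul(15, -10) = -150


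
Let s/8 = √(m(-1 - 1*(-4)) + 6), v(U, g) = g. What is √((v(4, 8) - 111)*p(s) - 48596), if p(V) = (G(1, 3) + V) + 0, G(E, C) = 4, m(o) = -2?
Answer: 4*I*√3166 ≈ 225.07*I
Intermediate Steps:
s = 16 (s = 8*√(-2 + 6) = 8*√4 = 8*2 = 16)
p(V) = 4 + V (p(V) = (4 + V) + 0 = 4 + V)
√((v(4, 8) - 111)*p(s) - 48596) = √((8 - 111)*(4 + 16) - 48596) = √(-103*20 - 48596) = √(-2060 - 48596) = √(-50656) = 4*I*√3166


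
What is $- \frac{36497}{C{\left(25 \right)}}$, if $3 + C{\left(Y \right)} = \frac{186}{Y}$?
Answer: $- \frac{912425}{111} \approx -8220.0$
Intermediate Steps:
$C{\left(Y \right)} = -3 + \frac{186}{Y}$
$- \frac{36497}{C{\left(25 \right)}} = - \frac{36497}{-3 + \frac{186}{25}} = - \frac{36497}{\frac{111}{25}} = \left(-36497\right) \frac{25}{111} = - \frac{912425}{111}$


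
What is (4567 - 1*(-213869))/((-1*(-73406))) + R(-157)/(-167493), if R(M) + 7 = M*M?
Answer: 5796271716/2049165193 ≈ 2.8286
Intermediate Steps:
R(M) = -7 + M**2 (R(M) = -7 + M*M = -7 + M**2)
(4567 - 1*(-213869))/((-1*(-73406))) + R(-157)/(-167493) = (4567 - 1*(-213869))/((-1*(-73406))) + (-7 + (-157)**2)/(-167493) = (4567 + 213869)/73406 + (-7 + 24649)*(-1/167493) = 218436*(1/73406) + 24642*(-1/167493) = 109218/36703 - 8214/55831 = 5796271716/2049165193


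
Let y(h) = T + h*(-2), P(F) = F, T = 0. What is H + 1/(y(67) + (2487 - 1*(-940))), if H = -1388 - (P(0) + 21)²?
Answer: -6022896/3293 ≈ -1829.0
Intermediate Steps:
y(h) = -2*h (y(h) = 0 + h*(-2) = 0 - 2*h = -2*h)
H = -1829 (H = -1388 - (0 + 21)² = -1388 - 1*21² = -1388 - 1*441 = -1388 - 441 = -1829)
H + 1/(y(67) + (2487 - 1*(-940))) = -1829 + 1/(-2*67 + (2487 - 1*(-940))) = -1829 + 1/(-134 + (2487 + 940)) = -1829 + 1/(-134 + 3427) = -1829 + 1/3293 = -6022896/3293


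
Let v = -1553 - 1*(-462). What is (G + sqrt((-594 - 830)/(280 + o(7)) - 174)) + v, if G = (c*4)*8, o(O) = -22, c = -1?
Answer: -1123 + I*sqrt(2987382)/129 ≈ -1123.0 + 13.398*I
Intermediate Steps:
v = -1091 (v = -1553 + 462 = -1091)
G = -32 (G = -1*4*8 = -4*8 = -32)
(G + sqrt((-594 - 830)/(280 + o(7)) - 174)) + v = (-32 + sqrt((-594 - 830)/(280 - 22) - 174)) - 1091 = (-32 + sqrt(-1424/258 - 174)) - 1091 = (-32 + sqrt(-1424*1/258 - 174)) - 1091 = (-32 + sqrt(-712/129 - 174)) - 1091 = (-32 + sqrt(-23158/129)) - 1091 = (-32 + I*sqrt(2987382)/129) - 1091 = -1123 + I*sqrt(2987382)/129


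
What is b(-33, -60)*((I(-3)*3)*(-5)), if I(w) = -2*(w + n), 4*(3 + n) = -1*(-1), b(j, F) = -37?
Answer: 12765/2 ≈ 6382.5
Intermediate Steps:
n = -11/4 (n = -3 + (-1*(-1))/4 = -3 + (1/4)*1 = -3 + 1/4 = -11/4 ≈ -2.7500)
I(w) = 11/2 - 2*w (I(w) = -2*(w - 11/4) = -2*(-11/4 + w) = 11/2 - 2*w)
b(-33, -60)*((I(-3)*3)*(-5)) = -37*(11/2 - 2*(-3))*3*(-5) = -37*(11/2 + 6)*3*(-5) = -37*(23/2)*3*(-5) = -2553*(-5)/2 = -37*(-345/2) = 12765/2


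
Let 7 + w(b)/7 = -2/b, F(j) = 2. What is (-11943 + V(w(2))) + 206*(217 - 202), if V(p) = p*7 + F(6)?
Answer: -9243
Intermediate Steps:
w(b) = -49 - 14/b (w(b) = -49 + 7*(-2/b) = -49 - 14/b)
V(p) = 2 + 7*p (V(p) = p*7 + 2 = 7*p + 2 = 2 + 7*p)
(-11943 + V(w(2))) + 206*(217 - 202) = (-11943 + (2 + 7*(-49 - 14/2))) + 206*(217 - 202) = (-11943 + (2 + 7*(-49 - 14*1/2))) + 206*15 = (-11943 + (2 + 7*(-49 - 7))) + 3090 = (-11943 + (2 + 7*(-56))) + 3090 = (-11943 + (2 - 392)) + 3090 = (-11943 - 390) + 3090 = -12333 + 3090 = -9243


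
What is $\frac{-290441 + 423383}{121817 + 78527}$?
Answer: $\frac{66471}{100172} \approx 0.66357$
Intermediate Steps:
$\frac{-290441 + 423383}{121817 + 78527} = \frac{132942}{200344} = 132942 \cdot \frac{1}{200344} = \frac{66471}{100172}$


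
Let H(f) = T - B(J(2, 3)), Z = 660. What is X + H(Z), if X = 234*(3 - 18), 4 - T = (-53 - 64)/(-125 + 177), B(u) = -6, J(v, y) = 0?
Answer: -13991/4 ≈ -3497.8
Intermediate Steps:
T = 25/4 (T = 4 - (-53 - 64)/(-125 + 177) = 4 - (-117)/52 = 4 - 1*(-9/4) = 4 + 9/4 = 25/4 ≈ 6.2500)
X = -3510 (X = 234*(-15) = -3510)
H(f) = 49/4 (H(f) = 25/4 - 1*(-6) = 25/4 + 6 = 49/4)
X + H(Z) = -3510 + 49/4 = -13991/4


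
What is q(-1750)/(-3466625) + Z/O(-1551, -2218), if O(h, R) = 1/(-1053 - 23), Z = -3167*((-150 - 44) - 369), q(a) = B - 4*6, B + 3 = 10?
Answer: -6650826127358483/3466625 ≈ -1.9185e+9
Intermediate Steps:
B = 7 (B = -3 + 10 = 7)
q(a) = -17 (q(a) = 7 - 4*6 = 7 - 24 = -17)
Z = 1783021 (Z = -3167*(-194 - 369) = -3167*(-563) = 1783021)
O(h, R) = -1/1076 (O(h, R) = 1/(-1076) = -1/1076)
q(-1750)/(-3466625) + Z/O(-1551, -2218) = -17/(-3466625) + 1783021/(-1/1076) = -17*(-1/3466625) + 1783021*(-1076) = 17/3466625 - 1918530596 = -6650826127358483/3466625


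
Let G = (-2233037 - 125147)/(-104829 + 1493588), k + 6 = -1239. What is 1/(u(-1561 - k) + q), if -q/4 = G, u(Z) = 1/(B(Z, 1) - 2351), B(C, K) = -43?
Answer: 3324689046/22580581225 ≈ 0.14724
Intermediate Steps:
k = -1245 (k = -6 - 1239 = -1245)
G = -2358184/1388759 ≈ -1.6981
u(Z) = -1/2394 (u(Z) = 1/(-43 - 2351) = 1/(-2394) = -1/2394)
q = 9432736/1388759 (q = -4*(-2358184/1388759) = 9432736/1388759 ≈ 6.7922)
1/(u(-1561 - k) + q) = 1/(-1/2394 + 9432736/1388759) = 1/(22580581225/3324689046) = 3324689046/22580581225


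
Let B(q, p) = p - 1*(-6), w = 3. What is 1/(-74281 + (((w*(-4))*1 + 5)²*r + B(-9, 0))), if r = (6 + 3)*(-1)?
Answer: -1/74716 ≈ -1.3384e-5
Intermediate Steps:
B(q, p) = 6 + p (B(q, p) = p + 6 = 6 + p)
r = -9 (r = 9*(-1) = -9)
1/(-74281 + (((w*(-4))*1 + 5)²*r + B(-9, 0))) = 1/(-74281 + (((3*(-4))*1 + 5)²*(-9) + (6 + 0))) = 1/(-74281 + ((-12*1 + 5)²*(-9) + 6)) = 1/(-74281 + ((-12 + 5)²*(-9) + 6)) = 1/(-74281 + ((-7)²*(-9) + 6)) = 1/(-74281 + (49*(-9) + 6)) = 1/(-74281 + (-441 + 6)) = 1/(-74281 - 435) = 1/(-74716) = -1/74716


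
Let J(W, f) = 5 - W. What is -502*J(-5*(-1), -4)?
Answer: 0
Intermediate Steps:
-502*J(-5*(-1), -4) = -502*(5 - (-5)*(-1)) = -502*(5 - 1*5) = -502*(5 - 5) = -502*0 = 0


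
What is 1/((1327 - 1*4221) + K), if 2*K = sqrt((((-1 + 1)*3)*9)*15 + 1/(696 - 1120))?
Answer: -4908224/14204400257 - 4*I*sqrt(106)/14204400257 ≈ -0.00034554 - 2.8993e-9*I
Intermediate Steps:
K = I*sqrt(106)/424 (K = sqrt((((-1 + 1)*3)*9)*15 + 1/(696 - 1120))/2 = sqrt(((0*3)*9)*15 + 1/(-424))/2 = sqrt((0*9)*15 - 1/424)/2 = sqrt(0*15 - 1/424)/2 = sqrt(0 - 1/424)/2 = sqrt(-1/424)/2 = (I*sqrt(106)/212)/2 = I*sqrt(106)/424 ≈ 0.024282*I)
1/((1327 - 1*4221) + K) = 1/((1327 - 1*4221) + I*sqrt(106)/424) = 1/((1327 - 4221) + I*sqrt(106)/424) = 1/(-2894 + I*sqrt(106)/424)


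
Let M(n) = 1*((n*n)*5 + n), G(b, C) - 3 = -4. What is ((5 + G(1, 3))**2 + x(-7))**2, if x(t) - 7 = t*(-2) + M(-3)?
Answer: 6241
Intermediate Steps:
G(b, C) = -1 (G(b, C) = 3 - 4 = -1)
M(n) = n + 5*n**2 (M(n) = 1*(n**2*5 + n) = 1*(5*n**2 + n) = 1*(n + 5*n**2) = n + 5*n**2)
x(t) = 49 - 2*t (x(t) = 7 + (t*(-2) - 3*(1 + 5*(-3))) = 7 + (-2*t - 3*(1 - 15)) = 7 + (-2*t - 3*(-14)) = 7 + (-2*t + 42) = 7 + (42 - 2*t) = 49 - 2*t)
((5 + G(1, 3))**2 + x(-7))**2 = ((5 - 1)**2 + (49 - 2*(-7)))**2 = (4**2 + (49 + 14))**2 = (16 + 63)**2 = 79**2 = 6241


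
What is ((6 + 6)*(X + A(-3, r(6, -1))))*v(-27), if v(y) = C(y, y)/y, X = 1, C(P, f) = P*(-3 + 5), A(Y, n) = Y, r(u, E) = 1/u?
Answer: -48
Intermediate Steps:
C(P, f) = 2*P (C(P, f) = P*2 = 2*P)
v(y) = 2 (v(y) = (2*y)/y = 2)
((6 + 6)*(X + A(-3, r(6, -1))))*v(-27) = ((6 + 6)*(1 - 3))*2 = (12*(-2))*2 = -24*2 = -48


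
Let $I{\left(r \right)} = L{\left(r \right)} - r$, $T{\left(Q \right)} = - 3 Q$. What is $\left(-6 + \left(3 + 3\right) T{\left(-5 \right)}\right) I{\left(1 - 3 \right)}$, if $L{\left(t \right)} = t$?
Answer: $0$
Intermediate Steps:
$I{\left(r \right)} = 0$ ($I{\left(r \right)} = r - r = 0$)
$\left(-6 + \left(3 + 3\right) T{\left(-5 \right)}\right) I{\left(1 - 3 \right)} = \left(-6 + \left(3 + 3\right) \left(\left(-3\right) \left(-5\right)\right)\right) 0 = \left(-6 + 6 \cdot 15\right) 0 = \left(-6 + 90\right) 0 = 84 \cdot 0 = 0$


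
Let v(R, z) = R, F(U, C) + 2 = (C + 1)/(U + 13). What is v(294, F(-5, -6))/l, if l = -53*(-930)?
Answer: 49/8215 ≈ 0.0059647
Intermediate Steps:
F(U, C) = -2 + (1 + C)/(13 + U) (F(U, C) = -2 + (C + 1)/(U + 13) = -2 + (1 + C)/(13 + U))
l = 49290
v(294, F(-5, -6))/l = 294/49290 = 294*(1/49290) = 49/8215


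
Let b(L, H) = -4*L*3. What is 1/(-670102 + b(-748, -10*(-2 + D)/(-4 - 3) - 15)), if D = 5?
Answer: -1/661126 ≈ -1.5126e-6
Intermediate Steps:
b(L, H) = -12*L
1/(-670102 + b(-748, -10*(-2 + D)/(-4 - 3) - 15)) = 1/(-670102 - 12*(-748)) = 1/(-670102 + 8976) = 1/(-661126) = -1/661126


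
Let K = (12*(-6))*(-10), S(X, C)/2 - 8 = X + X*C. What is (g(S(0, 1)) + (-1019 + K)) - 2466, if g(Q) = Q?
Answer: -2749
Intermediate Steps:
S(X, C) = 16 + 2*X + 2*C*X (S(X, C) = 16 + 2*(X + X*C) = 16 + 2*(X + C*X) = 16 + (2*X + 2*C*X) = 16 + 2*X + 2*C*X)
K = 720 (K = -72*(-10) = 720)
(g(S(0, 1)) + (-1019 + K)) - 2466 = ((16 + 2*0 + 2*1*0) + (-1019 + 720)) - 2466 = ((16 + 0 + 0) - 299) - 2466 = (16 - 299) - 2466 = -283 - 2466 = -2749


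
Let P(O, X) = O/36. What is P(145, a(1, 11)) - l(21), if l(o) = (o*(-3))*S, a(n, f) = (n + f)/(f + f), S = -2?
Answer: -4391/36 ≈ -121.97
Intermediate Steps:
a(n, f) = (f + n)/(2*f) (a(n, f) = (f + n)/((2*f)) = (f + n)*(1/(2*f)) = (f + n)/(2*f))
P(O, X) = O/36 (P(O, X) = O*(1/36) = O/36)
l(o) = 6*o (l(o) = (o*(-3))*(-2) = -3*o*(-2) = 6*o)
P(145, a(1, 11)) - l(21) = (1/36)*145 - 6*21 = 145/36 - 1*126 = 145/36 - 126 = -4391/36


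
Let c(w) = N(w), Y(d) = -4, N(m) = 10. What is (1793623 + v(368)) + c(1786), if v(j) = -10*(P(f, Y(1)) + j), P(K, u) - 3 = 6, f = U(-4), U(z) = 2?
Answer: 1789863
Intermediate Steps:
f = 2
P(K, u) = 9 (P(K, u) = 3 + 6 = 9)
c(w) = 10
v(j) = -90 - 10*j (v(j) = -10*(9 + j) = -90 - 10*j)
(1793623 + v(368)) + c(1786) = (1793623 + (-90 - 10*368)) + 10 = (1793623 + (-90 - 3680)) + 10 = (1793623 - 3770) + 10 = 1789853 + 10 = 1789863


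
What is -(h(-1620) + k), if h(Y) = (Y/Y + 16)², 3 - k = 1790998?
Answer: 1790706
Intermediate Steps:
k = -1790995 (k = 3 - 1*1790998 = 3 - 1790998 = -1790995)
h(Y) = 289 (h(Y) = (1 + 16)² = 17² = 289)
-(h(-1620) + k) = -(289 - 1790995) = -1*(-1790706) = 1790706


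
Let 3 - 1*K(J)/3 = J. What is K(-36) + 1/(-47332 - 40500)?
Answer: 10276343/87832 ≈ 117.00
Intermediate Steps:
K(J) = 9 - 3*J
K(-36) + 1/(-47332 - 40500) = (9 - 3*(-36)) + 1/(-47332 - 40500) = (9 + 108) + 1/(-87832) = 117 - 1/87832 = 10276343/87832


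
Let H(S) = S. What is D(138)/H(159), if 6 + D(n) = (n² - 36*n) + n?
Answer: 4736/53 ≈ 89.359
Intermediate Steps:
D(n) = -6 + n² - 35*n (D(n) = -6 + ((n² - 36*n) + n) = -6 + (n² - 35*n) = -6 + n² - 35*n)
D(138)/H(159) = (-6 + 138² - 35*138)/159 = (-6 + 19044 - 4830)*(1/159) = 14208*(1/159) = 4736/53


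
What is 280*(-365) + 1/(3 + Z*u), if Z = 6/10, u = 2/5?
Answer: -8278175/81 ≈ -1.0220e+5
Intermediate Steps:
u = 2/5 (u = 2*(1/5) = 2/5 ≈ 0.40000)
Z = 3/5 (Z = 6*(1/10) = 3/5 ≈ 0.60000)
280*(-365) + 1/(3 + Z*u) = 280*(-365) + 1/(3 + (3/5)*(2/5)) = -102200 + 1/(3 + 6/25) = -102200 + 1/(81/25) = -102200 + 25/81 = -8278175/81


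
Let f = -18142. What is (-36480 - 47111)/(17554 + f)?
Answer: 83591/588 ≈ 142.16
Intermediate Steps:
(-36480 - 47111)/(17554 + f) = (-36480 - 47111)/(17554 - 18142) = -83591/(-588) = -83591*(-1/588) = 83591/588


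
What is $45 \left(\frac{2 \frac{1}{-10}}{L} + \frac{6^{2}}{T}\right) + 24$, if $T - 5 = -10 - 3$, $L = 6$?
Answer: $-180$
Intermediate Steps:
$T = -8$ ($T = 5 - 13 = -8$)
$45 \left(\frac{2 \frac{1}{-10}}{L} + \frac{6^{2}}{T}\right) + 24 = 45 \left(\frac{2 \frac{1}{-10}}{6} + \frac{6^{2}}{-8}\right) + 24 = 45 \left(2 \left(- \frac{1}{10}\right) \frac{1}{6} + 36 \left(- \frac{1}{8}\right)\right) + 24 = 45 \left(\left(- \frac{1}{5}\right) \frac{1}{6} - \frac{9}{2}\right) + 24 = 45 \left(- \frac{1}{30} - \frac{9}{2}\right) + 24 = 45 \left(- \frac{68}{15}\right) + 24 = -204 + 24 = -180$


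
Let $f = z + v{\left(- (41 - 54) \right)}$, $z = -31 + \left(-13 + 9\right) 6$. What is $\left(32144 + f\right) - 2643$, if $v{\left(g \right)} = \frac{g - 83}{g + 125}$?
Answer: $\frac{2031739}{69} \approx 29446.0$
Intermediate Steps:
$z = -55$ ($z = -31 - 24 = -55$)
$v{\left(g \right)} = \frac{-83 + g}{125 + g}$
$f = - \frac{3830}{69}$ ($f = -55 + \frac{-83 - \left(41 - 54\right)}{125 - \left(41 - 54\right)} = -55 + \frac{-83 - -13}{125 - -13} = -55 + \frac{-83 + 13}{125 + 13} = -55 + \frac{1}{138} \left(-70\right) = -55 - \frac{35}{69} = - \frac{3830}{69} \approx -55.507$)
$\left(32144 + f\right) - 2643 = \left(32144 - \frac{3830}{69}\right) - 2643 = \frac{2214106}{69} - 2643 = \frac{2031739}{69}$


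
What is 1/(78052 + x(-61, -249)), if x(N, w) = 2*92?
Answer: 1/78236 ≈ 1.2782e-5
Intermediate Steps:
x(N, w) = 184
1/(78052 + x(-61, -249)) = 1/(78052 + 184) = 1/78236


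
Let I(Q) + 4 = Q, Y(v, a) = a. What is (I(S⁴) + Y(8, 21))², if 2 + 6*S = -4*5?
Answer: 256576324/6561 ≈ 39106.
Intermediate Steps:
S = -11/3 (S = -⅓ + (-4*5)/6 = -⅓ + (⅙)*(-20) = -⅓ - 10/3 = -11/3 ≈ -3.6667)
I(Q) = -4 + Q
(I(S⁴) + Y(8, 21))² = ((-4 + (-11/3)⁴) + 21)² = ((-4 + 14641/81) + 21)² = (14317/81 + 21)² = (16018/81)² = 256576324/6561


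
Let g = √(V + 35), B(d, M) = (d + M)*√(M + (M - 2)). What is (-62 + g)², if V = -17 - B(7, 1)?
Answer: 3862 - 372*√2 ≈ 3335.9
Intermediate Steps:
B(d, M) = √(-2 + 2*M)*(M + d) (B(d, M) = (M + d)*√(M + (-2 + M)) = (M + d)*√(-2 + 2*M) = √(-2 + 2*M)*(M + d))
V = -17 (V = -17 - √(-2 + 2*1)*(1 + 7) = -17 - √(-2 + 2)*8 = -17 - √0*8 = -17 - 0*8 = -17 - 1*0 = -17 + 0 = -17)
g = 3*√2 (g = √(-17 + 35) = √18 = 3*√2 ≈ 4.2426)
(-62 + g)² = (-62 + 3*√2)²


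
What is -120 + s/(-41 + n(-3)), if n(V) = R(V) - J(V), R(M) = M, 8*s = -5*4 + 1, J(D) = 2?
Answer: -44141/368 ≈ -119.95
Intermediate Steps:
s = -19/8 (s = (-5*4 + 1)/8 = (-20 + 1)/8 = (1/8)*(-19) = -19/8 ≈ -2.3750)
n(V) = -2 + V (n(V) = V - 1*2 = V - 2 = -2 + V)
-120 + s/(-41 + n(-3)) = -120 - 19/8/(-41 + (-2 - 3)) = -120 - 19/8/(-41 - 5) = -120 - 19/8/(-46) = -120 - 1/46*(-19/8) = -120 + 19/368 = -44141/368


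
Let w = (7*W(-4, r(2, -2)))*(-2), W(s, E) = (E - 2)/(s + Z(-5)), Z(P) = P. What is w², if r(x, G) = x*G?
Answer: 784/9 ≈ 87.111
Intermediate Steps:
r(x, G) = G*x
W(s, E) = (-2 + E)/(-5 + s) (W(s, E) = (E - 2)/(s - 5) = (-2 + E)/(-5 + s))
w = -28/3 (w = (7*((-2 - 2*2)/(-5 - 4)))*(-2) = (7*((-2 - 4)/(-9)))*(-2) = (7*(-⅑*(-6)))*(-2) = (7*(⅔))*(-2) = (14/3)*(-2) = -28/3 ≈ -9.3333)
w² = (-28/3)² = 784/9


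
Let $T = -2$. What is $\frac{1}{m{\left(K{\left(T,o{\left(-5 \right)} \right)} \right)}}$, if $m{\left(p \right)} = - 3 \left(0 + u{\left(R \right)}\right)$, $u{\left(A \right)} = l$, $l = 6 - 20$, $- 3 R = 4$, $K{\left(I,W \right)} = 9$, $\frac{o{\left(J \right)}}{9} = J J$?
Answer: $\frac{1}{42} \approx 0.02381$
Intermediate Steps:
$o{\left(J \right)} = 9 J^{2}$ ($o{\left(J \right)} = 9 J J = 9 J^{2}$)
$R = - \frac{4}{3}$ ($R = \left(- \frac{1}{3}\right) 4 = - \frac{4}{3} \approx -1.3333$)
$l = -14$ ($l = 6 - 20 = -14$)
$u{\left(A \right)} = -14$
$m{\left(p \right)} = 42$ ($m{\left(p \right)} = - 3 \left(0 - 14\right) = \left(-3\right) \left(-14\right) = 42$)
$\frac{1}{m{\left(K{\left(T,o{\left(-5 \right)} \right)} \right)}} = \frac{1}{42}$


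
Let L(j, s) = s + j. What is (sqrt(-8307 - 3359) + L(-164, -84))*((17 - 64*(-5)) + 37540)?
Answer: -9393496 + 37877*I*sqrt(11666) ≈ -9.3935e+6 + 4.0911e+6*I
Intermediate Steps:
L(j, s) = j + s
(sqrt(-8307 - 3359) + L(-164, -84))*((17 - 64*(-5)) + 37540) = (sqrt(-8307 - 3359) + (-164 - 84))*((17 - 64*(-5)) + 37540) = (sqrt(-11666) - 248)*((17 + 320) + 37540) = (I*sqrt(11666) - 248)*(337 + 37540) = (-248 + I*sqrt(11666))*37877 = -9393496 + 37877*I*sqrt(11666)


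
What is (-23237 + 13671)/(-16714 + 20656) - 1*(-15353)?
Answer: 30255980/1971 ≈ 15351.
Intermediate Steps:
(-23237 + 13671)/(-16714 + 20656) - 1*(-15353) = -9566/3942 + 15353 = -9566*1/3942 + 15353 = -4783/1971 + 15353 = 30255980/1971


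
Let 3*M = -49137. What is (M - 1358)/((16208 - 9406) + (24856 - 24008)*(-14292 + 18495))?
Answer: -17737/3570946 ≈ -0.0049670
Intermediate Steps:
M = -16379 (M = (⅓)*(-49137) = -16379)
(M - 1358)/((16208 - 9406) + (24856 - 24008)*(-14292 + 18495)) = (-16379 - 1358)/((16208 - 9406) + (24856 - 24008)*(-14292 + 18495)) = -17737/(6802 + 848*4203) = -17737/(6802 + 3564144) = -17737/3570946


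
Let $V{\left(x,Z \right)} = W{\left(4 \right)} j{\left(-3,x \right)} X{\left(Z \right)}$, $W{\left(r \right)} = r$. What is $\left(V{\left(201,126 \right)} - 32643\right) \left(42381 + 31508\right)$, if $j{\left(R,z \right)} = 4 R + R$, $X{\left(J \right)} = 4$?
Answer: $-2429691987$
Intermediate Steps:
$j{\left(R,z \right)} = 5 R$
$V{\left(x,Z \right)} = -240$ ($V{\left(x,Z \right)} = 4 \cdot 5 \left(-3\right) 4 = 4 \left(-15\right) 4 = \left(-60\right) 4 = -240$)
$\left(V{\left(201,126 \right)} - 32643\right) \left(42381 + 31508\right) = \left(-240 - 32643\right) \left(42381 + 31508\right) = \left(-32883\right) 73889 = -2429691987$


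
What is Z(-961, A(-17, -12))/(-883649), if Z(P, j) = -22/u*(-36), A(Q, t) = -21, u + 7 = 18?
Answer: -72/883649 ≈ -8.1480e-5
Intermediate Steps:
u = 11 (u = -7 + 18 = 11)
Z(P, j) = 72 (Z(P, j) = -22/11*(-36) = -22*1/11*(-36) = -2*(-36) = 72)
Z(-961, A(-17, -12))/(-883649) = 72/(-883649) = 72*(-1/883649) = -72/883649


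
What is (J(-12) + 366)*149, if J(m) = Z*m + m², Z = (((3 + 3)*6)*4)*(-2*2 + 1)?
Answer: 848406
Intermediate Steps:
Z = -432 (Z = ((6*6)*4)*(-4 + 1) = (36*4)*(-3) = 144*(-3) = -432)
J(m) = m² - 432*m (J(m) = -432*m + m² = m² - 432*m)
(J(-12) + 366)*149 = (-12*(-432 - 12) + 366)*149 = (-12*(-444) + 366)*149 = (5328 + 366)*149 = 5694*149 = 848406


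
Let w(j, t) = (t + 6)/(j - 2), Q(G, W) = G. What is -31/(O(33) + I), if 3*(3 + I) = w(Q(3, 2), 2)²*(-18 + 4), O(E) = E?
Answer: 3/26 ≈ 0.11538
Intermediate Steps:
w(j, t) = (6 + t)/(-2 + j)
I = -905/3 (I = -3 + (((6 + 2)/(-2 + 3))²*(-18 + 4))/3 = -3 + ((8/1)²*(-14))/3 = -3 + ((1*8)²*(-14))/3 = -3 + (8²*(-14))/3 = -3 + (64*(-14))/3 = -3 + (⅓)*(-896) = -3 - 896/3 = -905/3 ≈ -301.67)
-31/(O(33) + I) = -31/(33 - 905/3) = -31/(-806/3) = -3/806*(-31) = 3/26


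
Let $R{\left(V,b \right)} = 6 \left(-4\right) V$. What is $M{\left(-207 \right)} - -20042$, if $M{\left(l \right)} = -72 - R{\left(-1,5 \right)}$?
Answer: $19946$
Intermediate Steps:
$R{\left(V,b \right)} = - 24 V$
$M{\left(l \right)} = -96$ ($M{\left(l \right)} = -72 - \left(-24\right) \left(-1\right) = -72 - 24 = -96$)
$M{\left(-207 \right)} - -20042 = -96 - -20042 = -96 + 20042 = 19946$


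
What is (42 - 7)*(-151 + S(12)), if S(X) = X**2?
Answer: -245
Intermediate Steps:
(42 - 7)*(-151 + S(12)) = (42 - 7)*(-151 + 12**2) = 35*(-151 + 144) = 35*(-7) = -245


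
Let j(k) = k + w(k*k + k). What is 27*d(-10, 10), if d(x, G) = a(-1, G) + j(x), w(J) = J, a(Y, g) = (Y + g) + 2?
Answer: 2457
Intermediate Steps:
a(Y, g) = 2 + Y + g
j(k) = k² + 2*k (j(k) = k + (k*k + k) = k + (k² + k) = k + (k + k²) = k² + 2*k)
d(x, G) = 1 + G + x*(2 + x) (d(x, G) = (2 - 1 + G) + x*(2 + x) = (1 + G) + x*(2 + x) = 1 + G + x*(2 + x))
27*d(-10, 10) = 27*(1 + 10 - 10 - 10*(1 - 10)) = 27*(1 + 10 - 10 - 10*(-9)) = 27*(1 + 10 - 10 + 90) = 27*91 = 2457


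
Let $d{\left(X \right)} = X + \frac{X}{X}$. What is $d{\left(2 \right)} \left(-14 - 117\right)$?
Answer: $-393$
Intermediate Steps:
$d{\left(X \right)} = 1 + X$ ($d{\left(X \right)} = X + 1 = 1 + X$)
$d{\left(2 \right)} \left(-14 - 117\right) = \left(1 + 2\right) \left(-14 - 117\right) = 3 \left(-131\right) = -393$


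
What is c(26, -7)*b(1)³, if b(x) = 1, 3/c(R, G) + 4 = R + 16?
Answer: 3/38 ≈ 0.078947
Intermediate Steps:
c(R, G) = 3/(12 + R) (c(R, G) = 3/(-4 + (R + 16)) = 3/(-4 + (16 + R)) = 3/(12 + R))
c(26, -7)*b(1)³ = (3/(12 + 26))*1³ = (3/38)*1 = 3/38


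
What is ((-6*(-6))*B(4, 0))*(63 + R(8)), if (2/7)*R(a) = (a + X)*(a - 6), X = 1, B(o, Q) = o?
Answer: 18144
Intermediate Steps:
R(a) = 7*(1 + a)*(-6 + a)/2 (R(a) = 7*((a + 1)*(a - 6))/2 = 7*((1 + a)*(-6 + a))/2 = 7*(1 + a)*(-6 + a)/2)
((-6*(-6))*B(4, 0))*(63 + R(8)) = (-6*(-6)*4)*(63 + (-21 - 35/2*8 + (7/2)*8**2)) = (36*4)*(63 + (-21 - 140 + (7/2)*64)) = 144*(63 + (-21 - 140 + 224)) = 144*(63 + 63) = 144*126 = 18144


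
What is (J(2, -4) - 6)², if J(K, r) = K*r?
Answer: 196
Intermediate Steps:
(J(2, -4) - 6)² = (2*(-4) - 6)² = (-8 - 6)² = (-14)² = 196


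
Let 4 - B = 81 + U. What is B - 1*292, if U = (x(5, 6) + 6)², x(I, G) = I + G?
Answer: -658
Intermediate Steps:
x(I, G) = G + I
U = 289 (U = ((6 + 5) + 6)² = (11 + 6)² = 17² = 289)
B = -366 (B = 4 - (81 + 289) = 4 - 1*370 = 4 - 370 = -366)
B - 1*292 = -366 - 1*292 = -366 - 292 = -658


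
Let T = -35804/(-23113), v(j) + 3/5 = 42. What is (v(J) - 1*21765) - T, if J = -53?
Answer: -2510666854/115565 ≈ -21725.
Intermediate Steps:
v(j) = 207/5 (v(j) = -⅗ + 42 = 207/5)
T = 35804/23113 (T = -35804*(-1/23113) = 35804/23113 ≈ 1.5491)
(v(J) - 1*21765) - T = (207/5 - 1*21765) - 1*35804/23113 = (207/5 - 21765) - 35804/23113 = -108618/5 - 35804/23113 = -2510666854/115565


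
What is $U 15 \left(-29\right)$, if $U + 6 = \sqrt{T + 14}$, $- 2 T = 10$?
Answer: $1305$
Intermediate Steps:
$T = -5$ ($T = \left(- \frac{1}{2}\right) 10 = -5$)
$U = -3$ ($U = -6 + \sqrt{-5 + 14} = -6 + \sqrt{9} = -6 + 3 = -3$)
$U 15 \left(-29\right) = \left(-3\right) 15 \left(-29\right) = \left(-45\right) \left(-29\right) = 1305$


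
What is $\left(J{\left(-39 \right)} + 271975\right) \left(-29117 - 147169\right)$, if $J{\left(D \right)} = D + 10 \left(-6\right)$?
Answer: $-47927932536$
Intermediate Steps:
$J{\left(D \right)} = -60 + D$ ($J{\left(D \right)} = D - 60 = -60 + D$)
$\left(J{\left(-39 \right)} + 271975\right) \left(-29117 - 147169\right) = \left(\left(-60 - 39\right) + 271975\right) \left(-29117 - 147169\right) = \left(-99 + 271975\right) \left(-176286\right) = 271876 \left(-176286\right) = -47927932536$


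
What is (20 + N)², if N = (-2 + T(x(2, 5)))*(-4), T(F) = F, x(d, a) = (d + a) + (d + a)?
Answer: 784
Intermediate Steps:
x(d, a) = 2*a + 2*d (x(d, a) = (a + d) + (a + d) = 2*a + 2*d)
N = -48 (N = (-2 + (2*5 + 2*2))*(-4) = (-2 + (10 + 4))*(-4) = (-2 + 14)*(-4) = 12*(-4) = -48)
(20 + N)² = (20 - 48)² = (-28)² = 784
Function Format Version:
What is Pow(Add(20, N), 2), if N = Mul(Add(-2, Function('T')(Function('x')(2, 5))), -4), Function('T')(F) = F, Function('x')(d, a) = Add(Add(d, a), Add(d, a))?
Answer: 784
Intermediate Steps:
Function('x')(d, a) = Add(Mul(2, a), Mul(2, d)) (Function('x')(d, a) = Add(Add(a, d), Add(a, d)) = Add(Mul(2, a), Mul(2, d)))
N = -48 (N = Mul(Add(-2, Add(Mul(2, 5), Mul(2, 2))), -4) = Mul(Add(-2, Add(10, 4)), -4) = Mul(Add(-2, 14), -4) = Mul(12, -4) = -48)
Pow(Add(20, N), 2) = Pow(Add(20, -48), 2) = Pow(-28, 2) = 784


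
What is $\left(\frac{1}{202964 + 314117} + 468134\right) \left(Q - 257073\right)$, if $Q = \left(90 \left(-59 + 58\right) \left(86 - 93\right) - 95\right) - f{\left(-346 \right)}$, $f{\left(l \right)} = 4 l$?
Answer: $- \frac{61763392930340670}{517081} \approx -1.1945 \cdot 10^{11}$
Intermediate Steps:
$Q = 1919$ ($Q = \left(90 \left(-59 + 58\right) \left(86 - 93\right) - 95\right) - 4 \left(-346\right) = \left(90 \left(\left(-1\right) \left(-7\right)\right) - 95\right) - -1384 = \left(90 \cdot 7 - 95\right) + 1384 = \left(630 - 95\right) + 1384 = 535 + 1384 = 1919$)
$\left(\frac{1}{202964 + 314117} + 468134\right) \left(Q - 257073\right) = \left(\frac{1}{202964 + 314117} + 468134\right) \left(1919 - 257073\right) = \left(\frac{1}{517081} + 468134\right) \left(-255154\right) = \frac{242063196855}{517081} \left(-255154\right) = - \frac{61763392930340670}{517081}$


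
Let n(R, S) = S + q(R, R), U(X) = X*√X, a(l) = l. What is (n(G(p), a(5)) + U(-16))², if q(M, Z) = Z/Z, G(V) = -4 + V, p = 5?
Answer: -4060 - 768*I ≈ -4060.0 - 768.0*I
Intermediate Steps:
U(X) = X^(3/2)
q(M, Z) = 1
n(R, S) = 1 + S (n(R, S) = S + 1 = 1 + S)
(n(G(p), a(5)) + U(-16))² = ((1 + 5) + (-16)^(3/2))² = (6 - 64*I)²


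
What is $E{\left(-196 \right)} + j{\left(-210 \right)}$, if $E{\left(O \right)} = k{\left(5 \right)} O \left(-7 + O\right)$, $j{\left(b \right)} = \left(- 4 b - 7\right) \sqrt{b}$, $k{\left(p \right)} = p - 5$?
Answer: $833 i \sqrt{210} \approx 12071.0 i$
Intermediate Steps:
$k{\left(p \right)} = -5 + p$ ($k{\left(p \right)} = p - 5 = -5 + p$)
$j{\left(b \right)} = \sqrt{b} \left(-7 - 4 b\right)$ ($j{\left(b \right)} = \left(-7 - 4 b\right) \sqrt{b} = \sqrt{b} \left(-7 - 4 b\right)$)
$E{\left(O \right)} = 0$ ($E{\left(O \right)} = \left(-5 + 5\right) O \left(-7 + O\right) = 0 O \left(-7 + O\right) = 0 \left(-7 + O\right) = 0$)
$E{\left(-196 \right)} + j{\left(-210 \right)} = 0 + \sqrt{-210} \left(-7 - -840\right) = 0 + i \sqrt{210} \left(-7 + 840\right) = 0 + i \sqrt{210} \cdot 833 = 0 + 833 i \sqrt{210} = 833 i \sqrt{210}$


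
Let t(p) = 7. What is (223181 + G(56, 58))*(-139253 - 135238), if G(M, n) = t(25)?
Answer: -61263097308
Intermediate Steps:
G(M, n) = 7
(223181 + G(56, 58))*(-139253 - 135238) = (223181 + 7)*(-139253 - 135238) = 223188*(-274491) = -61263097308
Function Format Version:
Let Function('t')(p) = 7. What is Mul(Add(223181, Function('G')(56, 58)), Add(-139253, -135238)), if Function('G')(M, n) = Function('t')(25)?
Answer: -61263097308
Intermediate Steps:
Function('G')(M, n) = 7
Mul(Add(223181, Function('G')(56, 58)), Add(-139253, -135238)) = Mul(Add(223181, 7), Add(-139253, -135238)) = Mul(223188, -274491) = -61263097308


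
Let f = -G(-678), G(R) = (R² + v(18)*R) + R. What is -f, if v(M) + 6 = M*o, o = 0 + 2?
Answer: 438666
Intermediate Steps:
o = 2
v(M) = -6 + 2*M (v(M) = -6 + M*2 = -6 + 2*M)
G(R) = R² + 31*R (G(R) = (R² + (-6 + 2*18)*R) + R = (R² + (-6 + 36)*R) + R = (R² + 30*R) + R = R² + 31*R)
f = -438666 (f = -(-678)*(31 - 678) = -(-678)*(-647) = -1*438666 = -438666)
-f = -1*(-438666) = 438666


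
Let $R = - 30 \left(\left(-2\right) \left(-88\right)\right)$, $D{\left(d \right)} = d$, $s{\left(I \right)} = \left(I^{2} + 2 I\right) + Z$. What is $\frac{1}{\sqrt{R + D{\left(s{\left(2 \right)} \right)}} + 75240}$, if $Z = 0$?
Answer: $\frac{9405}{707632859} - \frac{i \sqrt{1318}}{2830531436} \approx 1.3291 \cdot 10^{-5} - 1.2826 \cdot 10^{-8} i$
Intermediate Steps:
$s{\left(I \right)} = I^{2} + 2 I$ ($s{\left(I \right)} = \left(I^{2} + 2 I\right) + 0 = I^{2} + 2 I$)
$R = -5280$ ($R = \left(-30\right) 176 = -5280$)
$\frac{1}{\sqrt{R + D{\left(s{\left(2 \right)} \right)}} + 75240} = \frac{1}{\sqrt{-5280 + 2 \left(2 + 2\right)} + 75240} = \frac{1}{\sqrt{-5280 + 2 \cdot 4} + 75240} = \frac{1}{\sqrt{-5280 + 8} + 75240} = \frac{1}{\sqrt{-5272} + 75240} = \frac{1}{2 i \sqrt{1318} + 75240} = \frac{1}{75240 + 2 i \sqrt{1318}}$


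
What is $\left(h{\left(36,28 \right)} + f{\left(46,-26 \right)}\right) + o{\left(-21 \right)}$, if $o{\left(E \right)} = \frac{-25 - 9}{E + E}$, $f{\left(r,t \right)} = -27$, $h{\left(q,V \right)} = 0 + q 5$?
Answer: $\frac{3230}{21} \approx 153.81$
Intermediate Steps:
$h{\left(q,V \right)} = 5 q$ ($h{\left(q,V \right)} = 0 + 5 q = 5 q$)
$o{\left(E \right)} = - \frac{17}{E}$ ($o{\left(E \right)} = - \frac{34}{2 E} = - 34 \frac{1}{2 E} = - \frac{17}{E}$)
$\left(h{\left(36,28 \right)} + f{\left(46,-26 \right)}\right) + o{\left(-21 \right)} = \left(5 \cdot 36 - 27\right) - \frac{17}{-21} = \left(180 - 27\right) - - \frac{17}{21} = 153 + \frac{17}{21} = \frac{3230}{21}$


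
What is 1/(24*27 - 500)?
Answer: 1/148 ≈ 0.0067568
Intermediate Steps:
1/(24*27 - 500) = 1/(648 - 500) = 1/148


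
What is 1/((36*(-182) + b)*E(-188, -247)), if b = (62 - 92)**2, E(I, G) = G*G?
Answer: -1/344822868 ≈ -2.9000e-9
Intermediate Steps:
E(I, G) = G**2
b = 900 (b = (-30)**2 = 900)
1/((36*(-182) + b)*E(-188, -247)) = 1/((36*(-182) + 900)*((-247)**2)) = 1/((-6552 + 900)*61009) = (1/61009)/(-5652) = -1/5652*1/61009 = -1/344822868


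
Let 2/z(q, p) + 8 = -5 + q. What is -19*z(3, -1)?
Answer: 19/5 ≈ 3.8000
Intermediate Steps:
z(q, p) = 2/(-13 + q) (z(q, p) = 2/(-8 + (-5 + q)) = 2/(-13 + q))
-19*z(3, -1) = -38/(-13 + 3) = -38/(-10) = -38*(-1)/10 = -19*(-1/5) = 19/5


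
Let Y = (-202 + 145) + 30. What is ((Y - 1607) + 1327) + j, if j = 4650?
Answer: 4343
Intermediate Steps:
Y = -27 (Y = -57 + 30 = -27)
((Y - 1607) + 1327) + j = ((-27 - 1607) + 1327) + 4650 = (-1634 + 1327) + 4650 = -307 + 4650 = 4343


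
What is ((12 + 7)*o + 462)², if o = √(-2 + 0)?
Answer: 212722 + 17556*I*√2 ≈ 2.1272e+5 + 24828.0*I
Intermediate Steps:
o = I*√2 (o = √(-2) = I*√2 ≈ 1.4142*I)
((12 + 7)*o + 462)² = ((12 + 7)*(I*√2) + 462)² = (19*(I*√2) + 462)² = (19*I*√2 + 462)² = (462 + 19*I*√2)²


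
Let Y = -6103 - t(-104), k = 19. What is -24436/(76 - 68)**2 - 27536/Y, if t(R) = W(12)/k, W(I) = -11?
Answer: -349971585/927568 ≈ -377.30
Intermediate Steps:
t(R) = -11/19
Y = -115946/19 (Y = -6103 - 1*(-11/19) = -6103 + 11/19 = -115946/19 ≈ -6102.4)
-24436/(76 - 68)**2 - 27536/Y = -24436/(76 - 68)**2 - 27536/(-115946/19) = -24436/(8**2) - 27536*(-19/115946) = -24436/64 + 261592/57973 = -24436*1/64 + 261592/57973 = -6109/16 + 261592/57973 = -349971585/927568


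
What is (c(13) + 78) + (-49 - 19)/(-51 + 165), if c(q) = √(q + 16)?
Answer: 4412/57 + √29 ≈ 82.789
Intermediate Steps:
c(q) = √(16 + q)
(c(13) + 78) + (-49 - 19)/(-51 + 165) = (√(16 + 13) + 78) + (-49 - 19)/(-51 + 165) = (√29 + 78) - 68/114 = (78 + √29) - 68*1/114 = (78 + √29) - 34/57 = 4412/57 + √29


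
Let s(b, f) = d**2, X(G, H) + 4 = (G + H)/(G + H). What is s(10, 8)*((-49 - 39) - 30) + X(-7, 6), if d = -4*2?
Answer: -7555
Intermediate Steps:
d = -8
X(G, H) = -3 (X(G, H) = -4 + (G + H)/(G + H) = -4 + 1 = -3)
s(b, f) = 64 (s(b, f) = (-8)**2 = 64)
s(10, 8)*((-49 - 39) - 30) + X(-7, 6) = 64*((-49 - 39) - 30) - 3 = 64*(-88 - 30) - 3 = 64*(-118) - 3 = -7552 - 3 = -7555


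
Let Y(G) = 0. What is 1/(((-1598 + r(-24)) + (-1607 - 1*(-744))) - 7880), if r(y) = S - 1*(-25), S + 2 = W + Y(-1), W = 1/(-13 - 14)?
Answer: -27/278587 ≈ -9.6918e-5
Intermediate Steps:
W = -1/27 (W = 1/(-27) = -1/27 ≈ -0.037037)
S = -55/27 (S = -2 + (-1/27 + 0) = -2 - 1/27 = -55/27 ≈ -2.0370)
r(y) = 620/27 (r(y) = -55/27 - 1*(-25) = -55/27 + 25 = 620/27)
1/(((-1598 + r(-24)) + (-1607 - 1*(-744))) - 7880) = 1/(((-1598 + 620/27) + (-1607 - 1*(-744))) - 7880) = 1/((-42526/27 + (-1607 + 744)) - 7880) = 1/((-42526/27 - 863) - 7880) = 1/(-65827/27 - 7880) = 1/(-278587/27) = -27/278587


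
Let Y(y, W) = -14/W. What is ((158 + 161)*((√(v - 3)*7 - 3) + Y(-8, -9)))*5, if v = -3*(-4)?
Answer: 280720/9 ≈ 31191.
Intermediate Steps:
v = 12
((158 + 161)*((√(v - 3)*7 - 3) + Y(-8, -9)))*5 = ((158 + 161)*((√(12 - 3)*7 - 3) - 14/(-9)))*5 = (319*((√9*7 - 3) - 14*(-⅑)))*5 = (319*((3*7 - 3) + 14/9))*5 = (319*((21 - 3) + 14/9))*5 = (319*(18 + 14/9))*5 = (319*(176/9))*5 = (56144/9)*5 = 280720/9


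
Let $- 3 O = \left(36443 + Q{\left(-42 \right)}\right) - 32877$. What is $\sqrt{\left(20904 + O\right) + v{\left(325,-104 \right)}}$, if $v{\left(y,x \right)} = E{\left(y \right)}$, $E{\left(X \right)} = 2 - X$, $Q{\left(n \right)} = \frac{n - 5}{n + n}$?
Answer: $\frac{\sqrt{34207747}}{42} \approx 139.26$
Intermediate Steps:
$Q{\left(n \right)} = \frac{-5 + n}{2 n}$
$v{\left(y,x \right)} = 2 - y$
$O = - \frac{299591}{252}$ ($O = - \frac{\left(36443 + \frac{-5 - 42}{2 \left(-42\right)}\right) - 32877}{3} = - \frac{\left(36443 + \frac{1}{2} \left(- \frac{1}{42}\right) \left(-47\right)\right) - 32877}{3} = - \frac{\left(36443 + \frac{47}{84}\right) - 32877}{3} = - \frac{\frac{3061259}{84} - 32877}{3} = \left(- \frac{1}{3}\right) \frac{299591}{84} = - \frac{299591}{252} \approx -1188.9$)
$\sqrt{\left(20904 + O\right) + v{\left(325,-104 \right)}} = \sqrt{\left(20904 - \frac{299591}{252}\right) + \left(2 - 325\right)} = \sqrt{\frac{4968217}{252} + \left(2 - 325\right)} = \sqrt{\frac{4968217}{252} - 323} = \sqrt{\frac{4886821}{252}} = \frac{\sqrt{34207747}}{42}$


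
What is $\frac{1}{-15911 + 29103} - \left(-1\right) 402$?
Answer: $\frac{5303185}{13192} \approx 402.0$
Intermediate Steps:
$\frac{1}{-15911 + 29103} - \left(-1\right) 402 = \frac{1}{13192} - -402 = \frac{1}{13192} + 402 = \frac{5303185}{13192}$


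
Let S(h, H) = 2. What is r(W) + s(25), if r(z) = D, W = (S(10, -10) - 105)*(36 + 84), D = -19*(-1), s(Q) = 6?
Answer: 25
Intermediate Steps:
D = 19
W = -12360 (W = (2 - 105)*(36 + 84) = -103*120 = -12360)
r(z) = 19
r(W) + s(25) = 19 + 6 = 25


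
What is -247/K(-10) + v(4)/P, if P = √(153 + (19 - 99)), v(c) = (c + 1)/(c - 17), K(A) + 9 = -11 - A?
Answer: 247/10 - 5*√73/949 ≈ 24.655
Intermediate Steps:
K(A) = -20 - A (K(A) = -9 + (-11 - A) = -20 - A)
v(c) = (1 + c)/(-17 + c)
P = √73 (P = √(153 - 80) = √73 ≈ 8.5440)
-247/K(-10) + v(4)/P = -247/(-20 - 1*(-10)) + ((1 + 4)/(-17 + 4))/(√73) = -247/(-20 + 10) + (5/(-13))*(√73/73) = -247/(-10) + (-1/13*5)*(√73/73) = -247*(-⅒) - 5*√73/949 = 247/10 - 5*√73/949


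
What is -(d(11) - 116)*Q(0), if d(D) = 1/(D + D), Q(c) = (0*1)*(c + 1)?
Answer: 0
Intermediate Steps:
Q(c) = 0 (Q(c) = 0*(1 + c) = 0)
d(D) = 1/(2*D)
-(d(11) - 116)*Q(0) = -((½)/11 - 116)*0 = -((½)*(1/11) - 116)*0 = -(1/22 - 116)*0 = -(-2551)*0/22 = -1*0 = 0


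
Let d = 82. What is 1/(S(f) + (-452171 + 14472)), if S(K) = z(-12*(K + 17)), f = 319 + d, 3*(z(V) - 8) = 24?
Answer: -1/437683 ≈ -2.2848e-6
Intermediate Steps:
z(V) = 16 (z(V) = 8 + (1/3)*24 = 8 + 8 = 16)
f = 401 (f = 319 + 82 = 401)
S(K) = 16
1/(S(f) + (-452171 + 14472)) = 1/(16 + (-452171 + 14472)) = 1/(16 - 437699) = 1/(-437683) = -1/437683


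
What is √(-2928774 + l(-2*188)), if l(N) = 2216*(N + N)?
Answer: I*√4595206 ≈ 2143.6*I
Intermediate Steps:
l(N) = 4432*N (l(N) = 2216*(2*N) = 4432*N)
√(-2928774 + l(-2*188)) = √(-2928774 + 4432*(-2*188)) = √(-2928774 + 4432*(-376)) = √(-2928774 - 1666432) = √(-4595206) = I*√4595206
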